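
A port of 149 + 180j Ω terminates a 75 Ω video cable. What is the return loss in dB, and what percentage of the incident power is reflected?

RL ≈ 3.38 dB; 45.9% of incident power reflected

Γ = (74 + j180)/(224 + j180), |Γ| = 0.677
RL = −20·log₁₀(0.677) = 3.38 dB
P_refl/P_inc = |Γ|² = 0.459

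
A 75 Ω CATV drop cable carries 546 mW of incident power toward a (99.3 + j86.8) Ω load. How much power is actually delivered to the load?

|Γ| = |(24.3 + j86.8)/(174.3 + j86.8)| = 0.463
|Γ|² = 0.214
P_refl = |Γ|²·P_inc = 117 mW, P_del = (1 − |Γ|²)·P_inc = 429 mW

P_delivered ≈ 429 mW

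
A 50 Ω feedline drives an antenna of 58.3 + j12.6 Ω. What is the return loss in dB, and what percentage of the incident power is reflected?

RL ≈ 17.2 dB; 1.92% of incident power reflected

Γ = (8.3 + j12.6)/(108.3 + j12.6), |Γ| = 0.138
RL = −20·log₁₀(0.138) = 17.2 dB
P_refl/P_inc = |Γ|² = 0.0192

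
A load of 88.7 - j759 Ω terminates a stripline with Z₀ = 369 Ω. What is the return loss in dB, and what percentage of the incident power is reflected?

RL ≈ 0.792 dB; 83.3% of incident power reflected

Γ = (-280.3 − j759)/(457.7 − j759), |Γ| = 0.913
RL = −20·log₁₀(0.913) = 0.792 dB
P_refl/P_inc = |Γ|² = 0.833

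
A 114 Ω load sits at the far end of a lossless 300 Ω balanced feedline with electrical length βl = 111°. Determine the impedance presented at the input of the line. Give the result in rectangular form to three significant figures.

tan(βl) = tan(111°) = -2.61
Z_in = Z_0·(Z_L + jZ_0·tanβl)/(Z_0 + jZ_L·tanβl)
     = 300·(114 − j782)/(300 − j297)

Z_in ≈ 448 − j338 Ω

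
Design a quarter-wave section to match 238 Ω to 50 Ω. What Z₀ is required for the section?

Z_qwt = √(Z_0·R_L) = √(50 × 238) = √11900

Z_qwt ≈ 109 Ω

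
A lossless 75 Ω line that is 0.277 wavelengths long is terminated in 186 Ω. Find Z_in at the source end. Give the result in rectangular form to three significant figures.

Z_in ≈ 31 + j10.7 Ω

βl = 2π × 0.277 = 99.7°
tan(βl) = tan(99.7°) = -5.84
Z_in = Z_0·(Z_L + jZ_0·tanβl)/(Z_0 + jZ_L·tanβl)
     = 75·(186 − j438)/(75 − j1090)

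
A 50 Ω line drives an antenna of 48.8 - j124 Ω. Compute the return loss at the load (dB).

RL ≈ 2.13 dB

Γ = (-1.2 − j124)/(98.8 − j124), |Γ| = 0.782
RL = −20·log₁₀|Γ| = −20·log₁₀(0.782)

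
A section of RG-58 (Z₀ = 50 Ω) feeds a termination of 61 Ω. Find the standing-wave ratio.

VSWR ≈ 1.22

For a purely resistive load, VSWR = R_L/Z_0 or Z_0/R_L (whichever > 1) = 61/50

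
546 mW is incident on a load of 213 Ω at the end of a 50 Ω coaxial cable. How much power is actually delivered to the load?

Γ = (213 − 50)/(213 + 50) = 0.62
|Γ|² = 0.384
P_refl = |Γ|²·P_inc = 210 mW, P_del = (1 − |Γ|²)·P_inc = 336 mW

P_delivered ≈ 336 mW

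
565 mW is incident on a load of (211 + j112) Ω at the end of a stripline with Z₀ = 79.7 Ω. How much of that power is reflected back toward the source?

|Γ| = |(131.3 + j112)/(290.7 + j112)| = 0.554
|Γ|² = 0.307
P_refl = |Γ|²·P_inc = 173 mW, P_del = (1 − |Γ|²)·P_inc = 392 mW

P_reflected ≈ 173 mW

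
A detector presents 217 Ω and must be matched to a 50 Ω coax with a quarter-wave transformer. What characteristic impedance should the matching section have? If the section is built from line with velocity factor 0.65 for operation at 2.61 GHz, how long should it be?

Z_qwt = √(Z_0·R_L) = √(50 × 217) = √10850
λ = 0.65·c/f = 0.0747 m, so l = λ/4 = 0.0187 m

Z_qwt ≈ 104 Ω; length ≈ 1.87 cm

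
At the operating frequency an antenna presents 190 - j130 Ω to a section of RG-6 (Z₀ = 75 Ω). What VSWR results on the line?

Γ = (Z_L − Z_0)/(Z_L + Z_0) = (115 − j130)/(265 − j130)
|Γ| = 174/295 = 0.588
VSWR = (1 + |Γ|)/(1 − |Γ|) = 1.59/0.412

VSWR ≈ 3.85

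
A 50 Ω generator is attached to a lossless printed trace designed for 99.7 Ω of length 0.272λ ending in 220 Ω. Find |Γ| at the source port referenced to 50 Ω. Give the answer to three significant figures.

βl = 2π × 0.272 = 97.9°
tan(βl) = -7.19
Z_in = Z_0·(Z_L + jZ_0·tanβl)/(Z_0 + jZ_L·tanβl) = 45.9 + j11 Ω
Γ_s = (Z_in − Z_s)/(Z_in + Z_s) = (-4.13 + j11)/(95.9 + j11), |Γ_s| = 0.122

|Γ| ≈ 0.122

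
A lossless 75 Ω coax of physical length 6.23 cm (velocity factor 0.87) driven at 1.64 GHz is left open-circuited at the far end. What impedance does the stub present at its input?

λ = v/f = 0.87·c / 1.64 GHz = 0.159 m
βl = 2π·l/λ = 2π × 0.391 = 141°
tan(βl) = -0.812
For an open-circuited stub, Z_in = −jZ_0·cot(βl) = −jZ_0/tan(βl)

Z_in ≈ +j92.4 Ω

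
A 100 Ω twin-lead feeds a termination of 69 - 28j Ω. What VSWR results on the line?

Γ = (Z_L − Z_0)/(Z_L + Z_0) = (-31 − j28)/(169 − j28)
|Γ| = 41.8/171 = 0.244
VSWR = (1 + |Γ|)/(1 − |Γ|) = 1.24/0.756

VSWR ≈ 1.64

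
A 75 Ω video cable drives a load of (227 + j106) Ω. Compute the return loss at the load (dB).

RL ≈ 4.75 dB

Γ = (152 + j106)/(302 + j106), |Γ| = 0.579
RL = −20·log₁₀|Γ| = −20·log₁₀(0.579)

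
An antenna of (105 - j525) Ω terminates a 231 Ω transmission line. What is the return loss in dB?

Γ = (-126 − j525)/(336 − j525), |Γ| = 0.866
RL = −20·log₁₀|Γ| = −20·log₁₀(0.866)

RL ≈ 1.25 dB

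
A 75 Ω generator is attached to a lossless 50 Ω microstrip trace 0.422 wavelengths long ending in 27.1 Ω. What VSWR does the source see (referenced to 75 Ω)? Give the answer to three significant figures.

VSWR ≈ 2.49

βl = 2π × 0.422 = 152°
tan(βl) = -0.534
Z_in = Z_0·(Z_L + jZ_0·tanβl)/(Z_0 + jZ_L·tanβl) = 32.1 − j17.4 Ω
Γ_s = (Z_in − Z_s)/(Z_in + Z_s) = (-42.9 − j17.4)/(107 − j17.4), |Γ_s| = 0.426
VSWR = (1 + |Γ_s|)/(1 − |Γ_s|)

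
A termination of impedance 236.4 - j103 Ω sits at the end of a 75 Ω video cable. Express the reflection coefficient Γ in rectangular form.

Γ = (Z_L − Z_0)/(Z_L + Z_0) = (161.4 − j103)/(311.4 − j103)

Γ ≈ 0.566 − j0.144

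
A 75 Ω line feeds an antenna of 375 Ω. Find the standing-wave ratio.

VSWR ≈ 5

Γ = (375 − 75)/(375 + 75) = 0.667
VSWR = (1 + 0.667)/(1 − 0.667)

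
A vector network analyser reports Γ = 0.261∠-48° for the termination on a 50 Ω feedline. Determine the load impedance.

Z_L = Z_0·(1 + Γ)/(1 − Γ) = 50·(1.17 − j0.194)/(0.825 + j0.194)

Z_L ≈ 64.8 − j27 Ω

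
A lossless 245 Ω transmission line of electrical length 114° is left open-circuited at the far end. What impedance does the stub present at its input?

Z_in ≈ +j109 Ω

tan(βl) = -2.25
For an open-circuited stub, Z_in = −jZ_0·cot(βl) = −jZ_0/tan(βl)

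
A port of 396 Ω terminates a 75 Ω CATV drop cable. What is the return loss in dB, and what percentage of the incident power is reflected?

Γ = (396 − 75)/(396 + 75) = 0.682
RL = −20·log₁₀(0.682) = 3.33 dB
P_refl/P_inc = |Γ|² = 0.464

RL ≈ 3.33 dB; 46.4% of incident power reflected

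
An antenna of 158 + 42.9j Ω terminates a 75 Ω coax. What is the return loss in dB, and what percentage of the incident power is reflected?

Γ = (83 + j42.9)/(233 + j42.9), |Γ| = 0.394
RL = −20·log₁₀(0.394) = 8.08 dB
P_refl/P_inc = |Γ|² = 0.156

RL ≈ 8.08 dB; 15.6% of incident power reflected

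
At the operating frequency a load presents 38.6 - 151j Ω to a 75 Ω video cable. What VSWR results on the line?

VSWR ≈ 10.2

Γ = (Z_L − Z_0)/(Z_L + Z_0) = (-36.4 − j151)/(113.6 − j151)
|Γ| = 155/189 = 0.822
VSWR = (1 + |Γ|)/(1 − |Γ|) = 1.82/0.178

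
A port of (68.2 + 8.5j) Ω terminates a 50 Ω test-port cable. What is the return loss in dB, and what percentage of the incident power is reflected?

Γ = (18.2 + j8.5)/(118.2 + j8.5), |Γ| = 0.17
RL = −20·log₁₀(0.17) = 15.4 dB
P_refl/P_inc = |Γ|² = 0.0287

RL ≈ 15.4 dB; 2.87% of incident power reflected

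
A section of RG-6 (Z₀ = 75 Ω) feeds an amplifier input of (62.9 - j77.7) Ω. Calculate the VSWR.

Γ = (Z_L − Z_0)/(Z_L + Z_0) = (-12.1 − j77.7)/(137.9 − j77.7)
|Γ| = 78.6/158 = 0.497
VSWR = (1 + |Γ|)/(1 − |Γ|) = 1.5/0.503

VSWR ≈ 2.97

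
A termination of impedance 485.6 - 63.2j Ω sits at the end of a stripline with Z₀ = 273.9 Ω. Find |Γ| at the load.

|Γ| ≈ 0.29

Γ = (Z_L − Z_0)/(Z_L + Z_0) = (211.7 − j63.2)/(759.5 − j63.2)
|Γ| = 221/762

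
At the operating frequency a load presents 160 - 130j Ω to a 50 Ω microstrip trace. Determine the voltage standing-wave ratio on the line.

VSWR ≈ 5.44

Γ = (Z_L − Z_0)/(Z_L + Z_0) = (110 − j130)/(210 − j130)
|Γ| = 170/247 = 0.689
VSWR = (1 + |Γ|)/(1 − |Γ|) = 1.69/0.311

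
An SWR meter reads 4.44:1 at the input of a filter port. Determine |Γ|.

|Γ| ≈ 0.632

|Γ| = (S − 1)/(S + 1) = (4.44 − 1)/(4.44 + 1) = 3.44/5.44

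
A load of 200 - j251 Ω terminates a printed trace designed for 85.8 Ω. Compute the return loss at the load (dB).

Γ = (114.2 − j251)/(285.8 − j251), |Γ| = 0.725
RL = −20·log₁₀|Γ| = −20·log₁₀(0.725)

RL ≈ 2.79 dB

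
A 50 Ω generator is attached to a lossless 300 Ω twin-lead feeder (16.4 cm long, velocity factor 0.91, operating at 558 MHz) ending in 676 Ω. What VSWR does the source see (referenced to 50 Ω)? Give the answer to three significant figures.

VSWR ≈ 5.61

λ = v/f = 0.91·c / 558 MHz = 0.489 m
βl = 2π·l/λ = 2π × 0.335 = 121°
tan(βl) = -1.69
Z_in = Z_0·(Z_L + jZ_0·tanβl)/(Z_0 + jZ_L·tanβl) = 168 + j134 Ω
Γ_s = (Z_in − Z_s)/(Z_in + Z_s) = (118 + j134)/(218 + j134), |Γ_s| = 0.697
VSWR = (1 + |Γ_s|)/(1 − |Γ_s|)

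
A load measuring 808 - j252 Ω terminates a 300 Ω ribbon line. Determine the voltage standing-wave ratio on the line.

VSWR ≈ 2.99

Γ = (Z_L − Z_0)/(Z_L + Z_0) = (508 − j252)/(1108 − j252)
|Γ| = 567/1140 = 0.499
VSWR = (1 + |Γ|)/(1 − |Γ|) = 1.5/0.501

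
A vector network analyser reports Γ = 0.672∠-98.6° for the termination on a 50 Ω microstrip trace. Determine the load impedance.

Z_L ≈ 16.6 − j40.2 Ω

Z_L = Z_0·(1 + Γ)/(1 − Γ) = 50·(0.9 − j0.664)/(1.1 + j0.664)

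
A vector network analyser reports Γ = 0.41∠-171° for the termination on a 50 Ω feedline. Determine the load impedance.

Z_L = Z_0·(1 + Γ)/(1 − Γ) = 50·(0.595 − j0.0641)/(1.4 + j0.0641)

Z_L ≈ 21 − j3.24 Ω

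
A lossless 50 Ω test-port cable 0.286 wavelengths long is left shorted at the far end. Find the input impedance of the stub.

Z_in ≈ −j217 Ω

βl = 2π × 0.286 = 103°
tan(βl) = -4.35
For a shorted stub, Z_in = jZ_0·tan(βl)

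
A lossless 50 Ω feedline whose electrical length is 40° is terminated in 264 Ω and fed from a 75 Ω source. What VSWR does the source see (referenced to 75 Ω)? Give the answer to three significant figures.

VSWR ≈ 5.37

tan(βl) = 0.839
Z_in = Z_0·(Z_L + jZ_0·tanβl)/(Z_0 + jZ_L·tanβl) = 21.8 − j54.7 Ω
Γ_s = (Z_in − Z_s)/(Z_in + Z_s) = (-53.2 − j54.7)/(96.8 − j54.7), |Γ_s| = 0.686
VSWR = (1 + |Γ_s|)/(1 − |Γ_s|)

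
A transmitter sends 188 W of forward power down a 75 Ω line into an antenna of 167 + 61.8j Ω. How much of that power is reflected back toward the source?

|Γ| = |(92 + j61.8)/(242 + j61.8)| = 0.444
|Γ|² = 0.197
P_refl = |Γ|²·P_inc = 37 W, P_del = (1 − |Γ|²)·P_inc = 151 W

P_reflected ≈ 37 W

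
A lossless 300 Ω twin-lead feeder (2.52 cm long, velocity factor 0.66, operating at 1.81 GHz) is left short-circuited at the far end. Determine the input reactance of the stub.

λ = v/f = 0.66·c / 1.81 GHz = 0.109 m
βl = 2π·l/λ = 2π × 0.23 = 82.9°
tan(βl) = 8.06
For a short-circuited stub, Z_in = jZ_0·tan(βl)

X_in ≈ 2420 Ω (inductive)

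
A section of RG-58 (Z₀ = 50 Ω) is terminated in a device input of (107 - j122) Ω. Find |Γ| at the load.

|Γ| ≈ 0.677

Γ = (Z_L − Z_0)/(Z_L + Z_0) = (57 − j122)/(157 − j122)
|Γ| = 135/199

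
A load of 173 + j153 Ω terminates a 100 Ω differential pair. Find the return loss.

RL ≈ 5.32 dB

Γ = (73 + j153)/(273 + j153), |Γ| = 0.542
RL = −20·log₁₀|Γ| = −20·log₁₀(0.542)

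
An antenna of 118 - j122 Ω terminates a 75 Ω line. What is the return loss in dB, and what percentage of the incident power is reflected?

RL ≈ 4.94 dB; 32.1% of incident power reflected

Γ = (43 − j122)/(193 − j122), |Γ| = 0.567
RL = −20·log₁₀(0.567) = 4.94 dB
P_refl/P_inc = |Γ|² = 0.321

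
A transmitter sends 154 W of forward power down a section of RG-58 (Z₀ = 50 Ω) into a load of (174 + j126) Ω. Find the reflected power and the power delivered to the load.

P_reflected ≈ 72.9 W; P_delivered ≈ 81.1 W

|Γ| = |(124 + j126)/(224 + j126)| = 0.688
|Γ|² = 0.473
P_refl = |Γ|²·P_inc = 72.9 W, P_del = (1 − |Γ|²)·P_inc = 81.1 W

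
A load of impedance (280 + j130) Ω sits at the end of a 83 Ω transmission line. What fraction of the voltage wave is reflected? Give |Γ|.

|Γ| ≈ 0.612

Γ = (Z_L − Z_0)/(Z_L + Z_0) = (197 + j130)/(363 + j130)
|Γ| = 236/386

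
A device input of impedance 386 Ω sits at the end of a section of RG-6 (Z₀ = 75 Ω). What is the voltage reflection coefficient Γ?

Γ = 0.675

Γ = (Z_L − Z_0)/(Z_L + Z_0) = (386 − 75)/(386 + 75) = 311/461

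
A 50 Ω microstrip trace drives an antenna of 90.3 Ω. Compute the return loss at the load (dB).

Γ = (90.3 − 50)/(90.3 + 50) = 0.287
RL = −20·log₁₀|Γ| = −20·log₁₀(0.287)

RL ≈ 10.8 dB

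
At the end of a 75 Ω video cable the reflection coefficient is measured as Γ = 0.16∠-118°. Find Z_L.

Z_L = Z_0·(1 + Γ)/(1 − Γ) = 75·(0.925 − j0.141)/(1.08 + j0.141)

Z_L ≈ 62.2 − j18 Ω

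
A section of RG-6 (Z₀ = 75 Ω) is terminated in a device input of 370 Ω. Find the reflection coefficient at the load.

Γ = (Z_L − Z_0)/(Z_L + Z_0) = (370 − 75)/(370 + 75) = 295/445

Γ = 0.663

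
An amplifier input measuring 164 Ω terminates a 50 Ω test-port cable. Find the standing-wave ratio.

VSWR ≈ 3.28

Γ = (164 − 50)/(164 + 50) = 0.533
VSWR = (1 + 0.533)/(1 − 0.533)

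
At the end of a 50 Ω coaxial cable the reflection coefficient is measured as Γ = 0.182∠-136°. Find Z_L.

Z_L = Z_0·(1 + Γ)/(1 − Γ) = 50·(0.869 − j0.126)/(1.13 + j0.126)

Z_L ≈ 37.3 − j9.76 Ω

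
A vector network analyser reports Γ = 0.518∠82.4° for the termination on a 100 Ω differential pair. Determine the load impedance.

Z_L = Z_0·(1 + Γ)/(1 − Γ) = 100·(1.07 + j0.513)/(0.931 − j0.513)

Z_L ≈ 64.7 + j90.8 Ω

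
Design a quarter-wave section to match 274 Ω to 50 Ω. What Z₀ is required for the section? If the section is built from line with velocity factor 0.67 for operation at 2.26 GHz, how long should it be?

Z_qwt ≈ 117 Ω; length ≈ 2.22 cm

Z_qwt = √(Z_0·R_L) = √(50 × 274) = √13700
λ = 0.67·c/f = 0.0889 m, so l = λ/4 = 0.0222 m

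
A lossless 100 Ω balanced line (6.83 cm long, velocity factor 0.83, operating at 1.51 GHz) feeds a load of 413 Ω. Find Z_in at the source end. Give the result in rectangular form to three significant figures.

λ = v/f = 0.83·c / 1.51 GHz = 0.165 m
βl = 2π·l/λ = 2π × 0.414 = 149°
tan(βl) = tan(149°) = -0.598
Z_in = Z_0·(Z_L + jZ_0·tanβl)/(Z_0 + jZ_L·tanβl)
     = 100·(413 − j59.8)/(100 − j247)

Z_in ≈ 78.9 + j135 Ω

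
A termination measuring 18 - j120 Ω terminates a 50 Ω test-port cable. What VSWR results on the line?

Γ = (Z_L − Z_0)/(Z_L + Z_0) = (-32 − j120)/(68 − j120)
|Γ| = 124/138 = 0.9
VSWR = (1 + |Γ|)/(1 − |Γ|) = 1.9/0.0996

VSWR ≈ 19.1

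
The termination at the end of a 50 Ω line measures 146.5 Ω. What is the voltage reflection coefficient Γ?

Γ = 0.491

Γ = (Z_L − Z_0)/(Z_L + Z_0) = (146.5 − 50)/(146.5 + 50) = 96.5/196.5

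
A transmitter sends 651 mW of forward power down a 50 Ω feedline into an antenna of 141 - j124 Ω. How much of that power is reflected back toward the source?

P_reflected ≈ 297 mW

|Γ| = |(91 − j124)/(191 − j124)| = 0.675
|Γ|² = 0.456
P_refl = |Γ|²·P_inc = 297 mW, P_del = (1 − |Γ|²)·P_inc = 354 mW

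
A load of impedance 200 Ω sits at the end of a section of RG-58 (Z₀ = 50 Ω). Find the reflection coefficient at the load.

Γ = (Z_L − Z_0)/(Z_L + Z_0) = (200 − 50)/(200 + 50) = 150/250

Γ = 0.6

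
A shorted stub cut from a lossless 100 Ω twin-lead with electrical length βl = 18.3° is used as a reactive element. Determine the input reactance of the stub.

tan(βl) = 0.331
For a shorted stub, Z_in = jZ_0·tan(βl)

X_in ≈ 33.1 Ω (inductive)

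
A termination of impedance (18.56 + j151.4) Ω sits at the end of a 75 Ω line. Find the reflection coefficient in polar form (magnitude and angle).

Γ ≈ 0.908 ∠ 52.2°

Γ = (Z_L − Z_0)/(Z_L + Z_0) = (-56.44 + j151.4)/(93.56 + j151.4)
|Γ| = 162/178 = 0.908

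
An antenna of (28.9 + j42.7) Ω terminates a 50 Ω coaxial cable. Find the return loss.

Γ = (-21.1 + j42.7)/(78.9 + j42.7), |Γ| = 0.531
RL = −20·log₁₀|Γ| = −20·log₁₀(0.531)

RL ≈ 5.5 dB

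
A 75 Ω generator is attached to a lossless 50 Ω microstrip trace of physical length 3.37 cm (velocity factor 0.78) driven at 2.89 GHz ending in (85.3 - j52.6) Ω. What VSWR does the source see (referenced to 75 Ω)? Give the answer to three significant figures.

λ = v/f = 0.78·c / 2.89 GHz = 0.081 m
βl = 2π·l/λ = 2π × 0.416 = 150°
tan(βl) = -0.581
Z_in = Z_0·(Z_L + jZ_0·tanβl)/(Z_0 + jZ_L·tanβl) = 101 + j46.6 Ω
Γ_s = (Z_in − Z_s)/(Z_in + Z_s) = (25.6 + j46.6)/(176 + j46.6), |Γ_s| = 0.293
VSWR = (1 + |Γ_s|)/(1 − |Γ_s|)

VSWR ≈ 1.83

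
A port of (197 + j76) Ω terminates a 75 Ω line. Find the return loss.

RL ≈ 5.87 dB

Γ = (122 + j76)/(272 + j76), |Γ| = 0.509
RL = −20·log₁₀|Γ| = −20·log₁₀(0.509)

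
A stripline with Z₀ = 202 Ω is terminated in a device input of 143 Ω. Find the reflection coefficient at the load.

Γ = -0.171

Γ = (Z_L − Z_0)/(Z_L + Z_0) = (143 − 202)/(143 + 202) = -59/345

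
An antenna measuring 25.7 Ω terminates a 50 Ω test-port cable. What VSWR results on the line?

VSWR ≈ 1.95

Γ = (25.7 − 50)/(25.7 + 50) = -0.321
VSWR = (1 + 0.321)/(1 − 0.321)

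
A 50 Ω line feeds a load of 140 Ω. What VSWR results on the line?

For a purely resistive load, VSWR = R_L/Z_0 or Z_0/R_L (whichever > 1) = 140/50

VSWR ≈ 2.8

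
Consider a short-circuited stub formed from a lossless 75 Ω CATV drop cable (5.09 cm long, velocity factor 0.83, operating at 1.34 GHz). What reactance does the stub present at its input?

X_in ≈ -495 Ω (capacitive)

λ = v/f = 0.83·c / 1.34 GHz = 0.186 m
βl = 2π·l/λ = 2π × 0.274 = 98.6°
tan(βl) = -6.6
For a short-circuited stub, Z_in = jZ_0·tan(βl)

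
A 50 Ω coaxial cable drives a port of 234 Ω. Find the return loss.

RL ≈ 3.77 dB

Γ = (234 − 50)/(234 + 50) = 0.648
RL = −20·log₁₀|Γ| = −20·log₁₀(0.648)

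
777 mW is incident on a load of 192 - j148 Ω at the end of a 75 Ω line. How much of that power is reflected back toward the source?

P_reflected ≈ 297 mW

|Γ| = |(117 − j148)/(267 − j148)| = 0.618
|Γ|² = 0.382
P_refl = |Γ|²·P_inc = 297 mW, P_del = (1 − |Γ|²)·P_inc = 480 mW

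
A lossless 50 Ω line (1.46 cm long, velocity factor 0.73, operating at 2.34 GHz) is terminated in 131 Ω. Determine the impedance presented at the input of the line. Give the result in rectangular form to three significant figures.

λ = v/f = 0.73·c / 2.34 GHz = 0.0936 m
βl = 2π·l/λ = 2π × 0.156 = 56.2°
tan(βl) = tan(56.2°) = 1.49
Z_in = Z_0·(Z_L + jZ_0·tanβl)/(Z_0 + jZ_L·tanβl)
     = 50·(131 + j74.6)/(50 + j195)

Z_in ≈ 26 − j26.9 Ω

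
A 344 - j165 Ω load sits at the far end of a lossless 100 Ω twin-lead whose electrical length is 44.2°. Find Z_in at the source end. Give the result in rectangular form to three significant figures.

Z_in ≈ 37.2 − j73.8 Ω

tan(βl) = tan(44.2°) = 0.972
Z_in = Z_0·(Z_L + jZ_0·tanβl)/(Z_0 + jZ_L·tanβl)
     = 100·(344 − j67.8)/(260 + j335)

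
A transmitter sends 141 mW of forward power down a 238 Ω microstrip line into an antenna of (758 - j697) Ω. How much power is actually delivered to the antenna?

P_delivered ≈ 68.8 mW

|Γ| = |(520 − j697)/(996 − j697)| = 0.715
|Γ|² = 0.512
P_refl = |Γ|²·P_inc = 72.2 mW, P_del = (1 − |Γ|²)·P_inc = 68.8 mW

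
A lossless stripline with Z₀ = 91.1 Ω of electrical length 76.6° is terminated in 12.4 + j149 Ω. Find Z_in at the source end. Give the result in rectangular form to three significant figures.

tan(βl) = tan(76.6°) = 4.2
Z_in = Z_0·(Z_L + jZ_0·tanβl)/(Z_0 + jZ_L·tanβl)
     = 91.1·(12.4 + j531)/(-534 + j52)

Z_in ≈ 6.65 − j90 Ω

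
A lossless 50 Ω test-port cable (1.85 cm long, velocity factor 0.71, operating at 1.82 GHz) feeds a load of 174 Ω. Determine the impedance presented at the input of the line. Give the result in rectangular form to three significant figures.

λ = v/f = 0.71·c / 1.82 GHz = 0.117 m
βl = 2π·l/λ = 2π × 0.158 = 56.9°
tan(βl) = tan(56.9°) = 1.53
Z_in = Z_0·(Z_L + jZ_0·tanβl)/(Z_0 + jZ_L·tanβl)
     = 50·(174 + j76.7)/(50 + j267)

Z_in ≈ 19.8 − j28.9 Ω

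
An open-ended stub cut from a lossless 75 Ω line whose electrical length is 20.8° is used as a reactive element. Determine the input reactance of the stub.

X_in ≈ -197 Ω (capacitive)

tan(βl) = 0.38
For an open-ended stub, Z_in = −jZ_0·cot(βl) = −jZ_0/tan(βl)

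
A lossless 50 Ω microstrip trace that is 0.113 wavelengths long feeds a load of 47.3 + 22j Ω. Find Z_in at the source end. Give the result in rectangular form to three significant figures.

βl = 2π × 0.113 = 40.7°
tan(βl) = tan(40.7°) = 0.86
Z_in = Z_0·(Z_L + jZ_0·tanβl)/(Z_0 + jZ_L·tanβl)
     = 50·(47.3 + j65)/(31.1 + j40.7)

Z_in ≈ 78.5 + j1.85 Ω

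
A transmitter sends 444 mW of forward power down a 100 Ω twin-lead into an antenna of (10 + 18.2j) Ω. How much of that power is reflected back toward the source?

P_reflected ≈ 301 mW

|Γ| = |(-90 + j18.2)/(110 + j18.2)| = 0.824
|Γ|² = 0.678
P_refl = |Γ|²·P_inc = 301 mW, P_del = (1 − |Γ|²)·P_inc = 143 mW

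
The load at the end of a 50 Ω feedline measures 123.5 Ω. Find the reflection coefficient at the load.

Γ = 0.424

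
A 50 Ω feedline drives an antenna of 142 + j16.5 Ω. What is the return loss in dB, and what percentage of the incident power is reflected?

Γ = (92 + j16.5)/(192 + j16.5), |Γ| = 0.485
RL = −20·log₁₀(0.485) = 6.28 dB
P_refl/P_inc = |Γ|² = 0.235

RL ≈ 6.28 dB; 23.5% of incident power reflected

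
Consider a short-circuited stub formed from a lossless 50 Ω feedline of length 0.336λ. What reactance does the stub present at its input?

X_in ≈ -83.3 Ω (capacitive)

βl = 2π × 0.336 = 121°
tan(βl) = -1.67
For a short-circuited stub, Z_in = jZ_0·tan(βl)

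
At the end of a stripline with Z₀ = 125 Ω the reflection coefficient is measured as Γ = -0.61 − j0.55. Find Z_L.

Z_L = Z_0·(1 + Γ)/(1 − Γ) = 125·(0.39 − j0.55)/(1.61 + j0.55)

Z_L ≈ 14.1 − j47.5 Ω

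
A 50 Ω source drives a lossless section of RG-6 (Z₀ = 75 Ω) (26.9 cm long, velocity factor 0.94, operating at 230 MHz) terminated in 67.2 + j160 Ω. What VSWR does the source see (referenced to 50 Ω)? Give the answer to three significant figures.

λ = v/f = 0.94·c / 230 MHz = 1.23 m
βl = 2π·l/λ = 2π × 0.219 = 79°
tan(βl) = 5.14
Z_in = Z_0·(Z_L + jZ_0·tanβl)/(Z_0 + jZ_L·tanβl) = 15.3 − j47.7 Ω
Γ_s = (Z_in − Z_s)/(Z_in + Z_s) = (-34.7 − j47.7)/(65.3 − j47.7), |Γ_s| = 0.729
VSWR = (1 + |Γ_s|)/(1 − |Γ_s|)

VSWR ≈ 6.39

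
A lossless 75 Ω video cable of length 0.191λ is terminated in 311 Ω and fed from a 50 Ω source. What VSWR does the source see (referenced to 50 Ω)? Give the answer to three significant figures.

VSWR ≈ 3.25

βl = 2π × 0.191 = 68.8°
tan(βl) = 2.57
Z_in = Z_0·(Z_L + jZ_0·tanβl)/(Z_0 + jZ_L·tanβl) = 20.6 − j27.2 Ω
Γ_s = (Z_in − Z_s)/(Z_in + Z_s) = (-29.4 − j27.2)/(70.6 − j27.2), |Γ_s| = 0.529
VSWR = (1 + |Γ_s|)/(1 − |Γ_s|)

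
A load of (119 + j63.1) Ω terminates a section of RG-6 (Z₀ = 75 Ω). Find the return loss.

Γ = (44 + j63.1)/(194 + j63.1), |Γ| = 0.377
RL = −20·log₁₀|Γ| = −20·log₁₀(0.377)

RL ≈ 8.47 dB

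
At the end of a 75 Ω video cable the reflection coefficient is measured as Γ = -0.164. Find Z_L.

Z_L ≈ 53.9 Ω

Z_L = Z_0·(1 + Γ)/(1 − Γ) = 75·(0.836)/(1.16)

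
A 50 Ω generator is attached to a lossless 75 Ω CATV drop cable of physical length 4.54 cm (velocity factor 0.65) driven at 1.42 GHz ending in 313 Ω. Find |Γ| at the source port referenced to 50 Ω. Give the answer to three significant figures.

|Γ| ≈ 0.569

λ = v/f = 0.65·c / 1.42 GHz = 0.137 m
βl = 2π·l/λ = 2π × 0.331 = 119°
tan(βl) = -1.8
Z_in = Z_0·(Z_L + jZ_0·tanβl)/(Z_0 + jZ_L·tanβl) = 23.1 + j38.5 Ω
Γ_s = (Z_in − Z_s)/(Z_in + Z_s) = (-26.9 + j38.5)/(73.1 + j38.5), |Γ_s| = 0.569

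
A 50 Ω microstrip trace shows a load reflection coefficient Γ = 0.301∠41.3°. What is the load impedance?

Z_L = Z_0·(1 + Γ)/(1 − Γ) = 50·(1.23 + j0.199)/(0.774 − j0.199)

Z_L ≈ 71.2 + j31.1 Ω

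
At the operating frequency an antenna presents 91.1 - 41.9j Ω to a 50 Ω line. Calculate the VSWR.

Γ = (Z_L − Z_0)/(Z_L + Z_0) = (41.1 − j41.9)/(141.1 − j41.9)
|Γ| = 58.7/147 = 0.399
VSWR = (1 + |Γ|)/(1 − |Γ|) = 1.4/0.601

VSWR ≈ 2.33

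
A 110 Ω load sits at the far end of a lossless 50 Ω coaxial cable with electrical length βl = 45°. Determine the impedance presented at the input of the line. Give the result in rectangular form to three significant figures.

Z_in ≈ 37.7 − j32.9 Ω

tan(βl) = tan(45°) = 1
Z_in = Z_0·(Z_L + jZ_0·tanβl)/(Z_0 + jZ_L·tanβl)
     = 50·(110 + j50)/(50 + j110)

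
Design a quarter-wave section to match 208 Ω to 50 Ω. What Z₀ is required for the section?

Z_qwt ≈ 102 Ω

Z_qwt = √(Z_0·R_L) = √(50 × 208) = √10400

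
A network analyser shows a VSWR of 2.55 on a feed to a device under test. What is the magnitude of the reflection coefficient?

|Γ| ≈ 0.437

|Γ| = (S − 1)/(S + 1) = (2.55 − 1)/(2.55 + 1) = 1.55/3.55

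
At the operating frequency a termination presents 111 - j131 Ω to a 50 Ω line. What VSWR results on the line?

Γ = (Z_L − Z_0)/(Z_L + Z_0) = (61 − j131)/(161 − j131)
|Γ| = 145/208 = 0.696
VSWR = (1 + |Γ|)/(1 − |Γ|) = 1.7/0.304

VSWR ≈ 5.58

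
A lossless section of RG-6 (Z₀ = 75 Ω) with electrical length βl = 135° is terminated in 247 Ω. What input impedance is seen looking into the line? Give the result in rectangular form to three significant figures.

Z_in ≈ 41.7 + j62.3 Ω

tan(βl) = tan(135°) = -1
Z_in = Z_0·(Z_L + jZ_0·tanβl)/(Z_0 + jZ_L·tanβl)
     = 75·(247 − j75)/(75 − j247)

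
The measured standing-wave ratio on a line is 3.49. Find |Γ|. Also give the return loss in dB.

|Γ| ≈ 0.555; return loss ≈ 5.12 dB

|Γ| = (S − 1)/(S + 1) = (3.49 − 1)/(3.49 + 1) = 2.49/4.49
RL = −20·log₁₀|Γ| = −20·log₁₀(0.555)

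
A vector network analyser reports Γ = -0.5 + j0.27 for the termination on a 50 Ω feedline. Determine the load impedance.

Z_L ≈ 14.6 + j11.6 Ω

Z_L = Z_0·(1 + Γ)/(1 − Γ) = 50·(0.5 + j0.27)/(1.5 − j0.27)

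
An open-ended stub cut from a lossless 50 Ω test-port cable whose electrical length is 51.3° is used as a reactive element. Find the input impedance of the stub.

tan(βl) = 1.25
For an open-ended stub, Z_in = −jZ_0·cot(βl) = −jZ_0/tan(βl)

Z_in ≈ −j40.1 Ω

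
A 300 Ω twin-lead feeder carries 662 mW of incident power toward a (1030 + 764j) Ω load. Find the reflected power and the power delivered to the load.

P_reflected ≈ 314 mW; P_delivered ≈ 348 mW

|Γ| = |(730 + j764)/(1330 + j764)| = 0.689
|Γ|² = 0.475
P_refl = |Γ|²·P_inc = 314 mW, P_del = (1 − |Γ|²)·P_inc = 348 mW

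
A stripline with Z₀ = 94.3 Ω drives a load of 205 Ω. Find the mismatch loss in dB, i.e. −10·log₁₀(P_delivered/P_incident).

mismatch loss ≈ 0.639 dB

Γ = (205 − 94.3)/(205 + 94.3) = 0.37
|Γ|² = 0.137, so P_del/P_inc = 1 − |Γ|² = 0.863
ML = −10·log₁₀(1 − |Γ|²)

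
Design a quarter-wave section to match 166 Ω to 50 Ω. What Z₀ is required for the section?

Z_qwt ≈ 91.1 Ω

Z_qwt = √(Z_0·R_L) = √(50 × 166) = √8300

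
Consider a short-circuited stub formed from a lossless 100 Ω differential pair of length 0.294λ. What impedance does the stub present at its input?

βl = 2π × 0.294 = 106°
tan(βl) = -3.52
For a short-circuited stub, Z_in = jZ_0·tan(βl)

Z_in ≈ −j352 Ω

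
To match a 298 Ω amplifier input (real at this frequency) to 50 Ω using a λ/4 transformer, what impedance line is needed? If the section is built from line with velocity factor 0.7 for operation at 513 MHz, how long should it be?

Z_qwt = √(Z_0·R_L) = √(50 × 298) = √14900
λ = 0.7·c/f = 0.409 m, so l = λ/4 = 0.102 m

Z_qwt ≈ 122 Ω; length ≈ 10.2 cm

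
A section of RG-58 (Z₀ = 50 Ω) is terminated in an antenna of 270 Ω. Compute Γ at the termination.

Γ = 0.688

Γ = (Z_L − Z_0)/(Z_L + Z_0) = (270 − 50)/(270 + 50) = 220/320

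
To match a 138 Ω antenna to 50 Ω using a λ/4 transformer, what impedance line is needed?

Z_qwt ≈ 83.1 Ω

Z_qwt = √(Z_0·R_L) = √(50 × 138) = √6900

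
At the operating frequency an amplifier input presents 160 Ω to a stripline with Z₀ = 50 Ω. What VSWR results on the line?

Γ = (160 − 50)/(160 + 50) = 0.524
VSWR = (1 + 0.524)/(1 − 0.524)

VSWR ≈ 3.2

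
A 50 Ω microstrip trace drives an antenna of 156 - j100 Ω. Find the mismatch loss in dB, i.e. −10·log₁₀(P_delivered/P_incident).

mismatch loss ≈ 2.25 dB

Γ = (106 − j100)/(206 − j100), |Γ| = 0.636
|Γ|² = 0.405, so P_del/P_inc = 1 − |Γ|² = 0.595
ML = −10·log₁₀(1 − |Γ|²)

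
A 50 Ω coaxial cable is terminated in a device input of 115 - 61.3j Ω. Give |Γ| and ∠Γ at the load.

Γ = (Z_L − Z_0)/(Z_L + Z_0) = (65 − j61.3)/(165 − j61.3)
|Γ| = 89.3/176 = 0.508

Γ ≈ 0.508 ∠ -22.9°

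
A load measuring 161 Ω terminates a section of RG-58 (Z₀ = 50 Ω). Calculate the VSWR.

For a purely resistive load, VSWR = R_L/Z_0 or Z_0/R_L (whichever > 1) = 161/50

VSWR ≈ 3.22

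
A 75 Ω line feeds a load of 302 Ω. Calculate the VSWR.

VSWR ≈ 4.03

Γ = (302 − 75)/(302 + 75) = 0.602
VSWR = (1 + 0.602)/(1 − 0.602)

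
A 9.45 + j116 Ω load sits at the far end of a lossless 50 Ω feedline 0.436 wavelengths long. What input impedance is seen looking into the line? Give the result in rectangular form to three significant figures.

βl = 2π × 0.436 = 157°
tan(βl) = tan(157°) = -0.425
Z_in = Z_0·(Z_L + jZ_0·tanβl)/(Z_0 + jZ_L·tanβl)
     = 50·(9.45 + j94.7)/(99.3 − j4.02)

Z_in ≈ 2.82 + j47.8 Ω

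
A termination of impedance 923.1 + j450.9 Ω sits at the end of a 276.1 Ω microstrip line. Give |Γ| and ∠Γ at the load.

Γ ≈ 0.616 ∠ 14.3°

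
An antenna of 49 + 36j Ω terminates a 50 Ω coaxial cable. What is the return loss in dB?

Γ = (-1 + j36)/(99 + j36), |Γ| = 0.342
RL = −20·log₁₀|Γ| = −20·log₁₀(0.342)

RL ≈ 9.32 dB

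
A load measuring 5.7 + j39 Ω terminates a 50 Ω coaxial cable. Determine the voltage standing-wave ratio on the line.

VSWR ≈ 14.2

Γ = (Z_L − Z_0)/(Z_L + Z_0) = (-44.3 + j39)/(55.7 + j39)
|Γ| = 59/68 = 0.868
VSWR = (1 + |Γ|)/(1 − |Γ|) = 1.87/0.132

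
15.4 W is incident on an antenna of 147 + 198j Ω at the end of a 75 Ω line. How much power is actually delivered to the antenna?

|Γ| = |(72 + j198)/(222 + j198)| = 0.708
|Γ|² = 0.502
P_refl = |Γ|²·P_inc = 7.73 W, P_del = (1 − |Γ|²)·P_inc = 7.67 W

P_delivered ≈ 7.67 W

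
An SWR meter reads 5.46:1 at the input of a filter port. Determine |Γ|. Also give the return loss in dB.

|Γ| ≈ 0.69; return loss ≈ 3.22 dB

|Γ| = (S − 1)/(S + 1) = (5.46 − 1)/(5.46 + 1) = 4.46/6.46
RL = −20·log₁₀|Γ| = −20·log₁₀(0.69)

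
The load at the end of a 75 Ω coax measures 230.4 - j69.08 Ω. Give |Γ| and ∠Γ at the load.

Γ = (Z_L − Z_0)/(Z_L + Z_0) = (155.4 − j69.08)/(305.4 − j69.08)
|Γ| = 170/313 = 0.543

Γ ≈ 0.543 ∠ -11.2°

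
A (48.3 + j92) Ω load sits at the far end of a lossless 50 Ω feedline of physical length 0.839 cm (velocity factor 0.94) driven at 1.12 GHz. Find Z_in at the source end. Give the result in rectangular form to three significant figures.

λ = v/f = 0.94·c / 1.12 GHz = 0.252 m
βl = 2π·l/λ = 2π × 0.0333 = 12°
tan(βl) = tan(12°) = 0.212
Z_in = Z_0·(Z_L + jZ_0·tanβl)/(Z_0 + jZ_L·tanβl)
     = 50·(48.3 + j103)/(30.5 + j10.3)

Z_in ≈ 122 + j127 Ω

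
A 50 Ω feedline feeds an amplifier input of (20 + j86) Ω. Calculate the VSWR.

VSWR ≈ 10.2

Γ = (Z_L − Z_0)/(Z_L + Z_0) = (-30 + j86)/(70 + j86)
|Γ| = 91.1/111 = 0.821
VSWR = (1 + |Γ|)/(1 − |Γ|) = 1.82/0.179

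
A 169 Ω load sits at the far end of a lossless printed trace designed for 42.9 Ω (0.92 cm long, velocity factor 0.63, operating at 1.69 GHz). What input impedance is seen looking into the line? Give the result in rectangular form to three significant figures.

λ = v/f = 0.63·c / 1.69 GHz = 0.112 m
βl = 2π·l/λ = 2π × 0.0823 = 29.6°
tan(βl) = tan(29.6°) = 0.568
Z_in = Z_0·(Z_L + jZ_0·tanβl)/(Z_0 + jZ_L·tanβl)
     = 42.9·(169 + j24.4)/(42.9 + j96.1)

Z_in ≈ 37.2 − j58.9 Ω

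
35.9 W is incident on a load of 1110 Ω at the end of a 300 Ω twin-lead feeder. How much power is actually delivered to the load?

Γ = (1110 − 300)/(1110 + 300) = 0.574
|Γ|² = 0.33
P_refl = |Γ|²·P_inc = 11.8 W, P_del = (1 − |Γ|²)·P_inc = 24.1 W

P_delivered ≈ 24.1 W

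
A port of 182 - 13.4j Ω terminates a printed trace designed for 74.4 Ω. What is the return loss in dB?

RL ≈ 7.49 dB

Γ = (107.6 − j13.4)/(256.4 − j13.4), |Γ| = 0.422
RL = −20·log₁₀|Γ| = −20·log₁₀(0.422)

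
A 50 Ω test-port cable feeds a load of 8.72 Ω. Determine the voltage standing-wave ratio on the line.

For a purely resistive load, VSWR = R_L/Z_0 or Z_0/R_L (whichever > 1) = 50/8.72

VSWR ≈ 5.73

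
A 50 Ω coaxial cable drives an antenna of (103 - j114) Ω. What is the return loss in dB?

Γ = (53 − j114)/(153 − j114), |Γ| = 0.659
RL = −20·log₁₀|Γ| = −20·log₁₀(0.659)

RL ≈ 3.62 dB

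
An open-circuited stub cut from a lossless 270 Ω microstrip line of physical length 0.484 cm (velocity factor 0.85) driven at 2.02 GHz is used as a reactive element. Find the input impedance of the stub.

λ = v/f = 0.85·c / 2.02 GHz = 0.126 m
βl = 2π·l/λ = 2π × 0.0383 = 13.8°
tan(βl) = 0.246
For an open-circuited stub, Z_in = −jZ_0·cot(βl) = −jZ_0/tan(βl)

Z_in ≈ −j1100 Ω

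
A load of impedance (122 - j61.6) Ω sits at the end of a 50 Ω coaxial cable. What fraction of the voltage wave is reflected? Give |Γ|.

Γ = (Z_L − Z_0)/(Z_L + Z_0) = (72 − j61.6)/(172 − j61.6)
|Γ| = 94.8/183

|Γ| ≈ 0.519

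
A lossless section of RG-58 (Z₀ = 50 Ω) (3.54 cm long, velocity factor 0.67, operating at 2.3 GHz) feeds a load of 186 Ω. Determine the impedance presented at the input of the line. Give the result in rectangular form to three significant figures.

Z_in ≈ 36.8 + j59.1 Ω

λ = v/f = 0.67·c / 2.3 GHz = 0.0874 m
βl = 2π·l/λ = 2π × 0.405 = 146°
tan(βl) = tan(146°) = -0.679
Z_in = Z_0·(Z_L + jZ_0·tanβl)/(Z_0 + jZ_L·tanβl)
     = 50·(186 − j33.9)/(50 − j126)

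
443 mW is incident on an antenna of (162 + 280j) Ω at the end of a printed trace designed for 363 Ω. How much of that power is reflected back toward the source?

P_reflected ≈ 149 mW

|Γ| = |(-201 + j280)/(525 + j280)| = 0.579
|Γ|² = 0.336
P_refl = |Γ|²·P_inc = 149 mW, P_del = (1 − |Γ|²)·P_inc = 294 mW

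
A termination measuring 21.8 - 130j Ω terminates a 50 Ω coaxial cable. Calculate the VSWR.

Γ = (Z_L − Z_0)/(Z_L + Z_0) = (-28.2 − j130)/(71.8 − j130)
|Γ| = 133/149 = 0.896
VSWR = (1 + |Γ|)/(1 − |Γ|) = 1.9/0.104

VSWR ≈ 18.2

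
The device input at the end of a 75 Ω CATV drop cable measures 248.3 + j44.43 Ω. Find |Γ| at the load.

Γ = (Z_L − Z_0)/(Z_L + Z_0) = (173.3 + j44.43)/(323.3 + j44.43)
|Γ| = 179/326

|Γ| ≈ 0.548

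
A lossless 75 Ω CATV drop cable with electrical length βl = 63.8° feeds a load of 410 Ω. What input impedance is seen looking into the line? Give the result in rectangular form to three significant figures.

tan(βl) = tan(63.8°) = 2.03
Z_in = Z_0·(Z_L + jZ_0·tanβl)/(Z_0 + jZ_L·tanβl)
     = 75·(410 + j152)/(75 + j833)

Z_in ≈ 16.9 − j35.4 Ω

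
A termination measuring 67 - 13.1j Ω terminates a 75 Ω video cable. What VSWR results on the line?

VSWR ≈ 1.24

Γ = (Z_L − Z_0)/(Z_L + Z_0) = (-8 − j13.1)/(142 − j13.1)
|Γ| = 15.3/143 = 0.108
VSWR = (1 + |Γ|)/(1 − |Γ|) = 1.11/0.892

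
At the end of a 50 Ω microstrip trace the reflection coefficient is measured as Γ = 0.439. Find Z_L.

Z_L = Z_0·(1 + Γ)/(1 − Γ) = 50·(1.44)/(0.561)

Z_L ≈ 128 Ω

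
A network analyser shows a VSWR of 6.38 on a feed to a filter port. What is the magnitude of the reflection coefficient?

|Γ| ≈ 0.729

|Γ| = (S − 1)/(S + 1) = (6.38 − 1)/(6.38 + 1) = 5.38/7.38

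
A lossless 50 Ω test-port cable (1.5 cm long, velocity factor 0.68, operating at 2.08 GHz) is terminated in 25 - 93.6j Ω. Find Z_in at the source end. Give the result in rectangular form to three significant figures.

λ = v/f = 0.68·c / 2.08 GHz = 0.0981 m
βl = 2π·l/λ = 2π × 0.153 = 55.1°
tan(βl) = tan(55.1°) = 1.43
Z_in = Z_0·(Z_L + jZ_0·tanβl)/(Z_0 + jZ_L·tanβl)
     = 50·(25 − j22)/(184 + j35.8)

Z_in ≈ 5.42 − j7.04 Ω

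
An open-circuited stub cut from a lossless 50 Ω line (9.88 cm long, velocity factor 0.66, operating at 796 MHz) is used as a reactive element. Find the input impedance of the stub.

Z_in ≈ +j66.3 Ω

λ = v/f = 0.66·c / 796 MHz = 0.249 m
βl = 2π·l/λ = 2π × 0.397 = 143°
tan(βl) = -0.754
For an open-circuited stub, Z_in = −jZ_0·cot(βl) = −jZ_0/tan(βl)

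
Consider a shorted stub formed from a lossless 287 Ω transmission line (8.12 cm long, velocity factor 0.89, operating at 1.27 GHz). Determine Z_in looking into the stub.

Z_in ≈ −j249 Ω

λ = v/f = 0.89·c / 1.27 GHz = 0.21 m
βl = 2π·l/λ = 2π × 0.386 = 139°
tan(βl) = -0.868
For a shorted stub, Z_in = jZ_0·tan(βl)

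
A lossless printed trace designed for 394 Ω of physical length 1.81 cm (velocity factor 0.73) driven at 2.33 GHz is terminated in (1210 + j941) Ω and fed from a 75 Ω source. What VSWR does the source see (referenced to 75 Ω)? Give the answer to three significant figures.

VSWR ≈ 8.03

λ = v/f = 0.73·c / 2.33 GHz = 0.094 m
βl = 2π·l/λ = 2π × 0.193 = 69.3°
tan(βl) = 2.65
Z_in = Z_0·(Z_L + jZ_0·tanβl)/(Z_0 + jZ_L·tanβl) = 103 − j216 Ω
Γ_s = (Z_in − Z_s)/(Z_in + Z_s) = (27.6 − j216)/(178 − j216), |Γ_s| = 0.779
VSWR = (1 + |Γ_s|)/(1 − |Γ_s|)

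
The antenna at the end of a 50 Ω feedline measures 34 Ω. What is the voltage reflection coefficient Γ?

Γ = -0.19

Γ = (Z_L − Z_0)/(Z_L + Z_0) = (34 − 50)/(34 + 50) = -16/84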